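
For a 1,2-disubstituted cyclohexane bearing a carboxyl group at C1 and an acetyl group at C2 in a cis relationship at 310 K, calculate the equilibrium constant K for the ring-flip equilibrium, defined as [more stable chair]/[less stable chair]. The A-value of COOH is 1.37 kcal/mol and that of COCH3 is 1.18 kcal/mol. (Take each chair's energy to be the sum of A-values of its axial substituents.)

C1 and C2 have opposite parity, so for the cis isomer the two substituents are one axial and one equatorial in each chair.
Chair I (carboxyl axial, acetyl equatorial): E = 1.37 kcal/mol; chair II (carboxyl equatorial, acetyl axial): E = 1.18 kcal/mol.
ΔG = 0.19 kcal/mol between the two chairs.
K = exp(ΔG/RT) with R = 1.987×10⁻³ kcal mol⁻¹ K⁻¹ and T = 310 K gives K ≈ 1.36.

K ≈ 1.36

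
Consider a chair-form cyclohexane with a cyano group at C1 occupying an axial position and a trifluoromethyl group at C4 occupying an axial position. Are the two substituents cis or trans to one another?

C1 and C4 have opposite parity, so their axial bonds point in opposite directions.
With opposite-parity carbons, two substituents on the same face are one axial and one equatorial; opposite faces give both axial or both equatorial.
Here the groups are axial/axial → opposite face → trans.

trans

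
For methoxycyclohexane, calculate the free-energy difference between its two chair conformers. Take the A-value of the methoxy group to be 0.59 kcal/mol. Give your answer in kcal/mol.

A monosubstituted cyclohexane has one chair with the methoxy group axial (E = A = 0.59 kcal/mol) and one with it equatorial (E = 0).
ΔE = 0.59 − 0 = 0.59 kcal/mol.

0.59 kcal/mol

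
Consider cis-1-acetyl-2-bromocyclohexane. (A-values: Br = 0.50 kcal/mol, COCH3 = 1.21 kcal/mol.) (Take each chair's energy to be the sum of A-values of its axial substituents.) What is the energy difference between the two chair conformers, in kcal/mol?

0.71 kcal/mol

C1 and C2 have opposite parity, so for the cis isomer the two substituents are one axial and one equatorial in each chair.
Chair I (bromo axial, acetyl equatorial): E = 0.50 kcal/mol.
Chair II (bromo equatorial, acetyl axial): E = 1.21 kcal/mol.
ΔE = 1.21 − 0.50 = 0.71 kcal/mol; chair I is more stable.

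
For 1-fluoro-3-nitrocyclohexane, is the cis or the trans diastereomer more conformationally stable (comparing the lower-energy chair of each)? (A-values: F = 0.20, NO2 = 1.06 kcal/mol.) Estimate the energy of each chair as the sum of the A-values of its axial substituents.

cis

At 1,3 positions (parity same): cis → (e,e or a,a); trans → (a,e or e,a).
Best chair for cis: E = 0.00 kcal/mol; best chair for trans: E = 0.20 kcal/mol.
The cis isomer is lower by 0.20 kcal/mol.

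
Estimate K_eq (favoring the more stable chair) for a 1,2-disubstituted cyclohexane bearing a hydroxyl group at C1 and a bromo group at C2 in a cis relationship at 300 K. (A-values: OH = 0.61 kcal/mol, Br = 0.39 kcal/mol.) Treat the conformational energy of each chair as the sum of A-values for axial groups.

C1 and C2 have opposite parity, so for the cis isomer the two substituents are one axial and one equatorial in each chair.
Chair I (hydroxyl axial, bromo equatorial): E = 0.61 kcal/mol; chair II (hydroxyl equatorial, bromo axial): E = 0.39 kcal/mol.
ΔG = 0.22 kcal/mol between the two chairs.
K = exp(ΔG/RT) with R = 1.987×10⁻³ kcal mol⁻¹ K⁻¹ and T = 300 K gives K ≈ 1.45.

K ≈ 1.45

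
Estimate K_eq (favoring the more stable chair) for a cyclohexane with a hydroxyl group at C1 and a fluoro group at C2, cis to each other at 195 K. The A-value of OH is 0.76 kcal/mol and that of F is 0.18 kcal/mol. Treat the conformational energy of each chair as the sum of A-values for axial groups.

K ≈ 4.47

C1 and C2 have opposite parity, so for the cis isomer the two substituents are one axial and one equatorial in each chair.
Chair I (hydroxyl axial, fluoro equatorial): E = 0.76 kcal/mol; chair II (hydroxyl equatorial, fluoro axial): E = 0.18 kcal/mol.
ΔG = 0.58 kcal/mol between the two chairs.
K = exp(ΔG/RT) with R = 1.987×10⁻³ kcal mol⁻¹ K⁻¹ and T = 195 K gives K ≈ 4.47.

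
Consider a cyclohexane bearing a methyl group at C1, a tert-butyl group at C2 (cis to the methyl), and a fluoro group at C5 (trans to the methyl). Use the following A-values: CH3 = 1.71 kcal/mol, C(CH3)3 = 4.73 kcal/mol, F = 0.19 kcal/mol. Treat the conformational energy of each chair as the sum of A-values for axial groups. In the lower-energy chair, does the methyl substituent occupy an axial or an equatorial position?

Chair I (methyl axial, tert-butyl equatorial, fluoro equatorial): E = 1.71 kcal/mol.
Chair II (methyl equatorial, tert-butyl axial, fluoro axial): E = 4.92 kcal/mol.
Chair I is the more stable (lower-energy) conformer, and in that chair the methyl group is axial.

axial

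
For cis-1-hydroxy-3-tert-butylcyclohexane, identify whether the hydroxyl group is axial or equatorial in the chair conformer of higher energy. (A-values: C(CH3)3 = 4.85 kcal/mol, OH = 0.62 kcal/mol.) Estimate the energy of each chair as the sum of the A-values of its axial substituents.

axial

C1 and C3 have the same parity, so for the cis isomer the two substituents are e,e in one chair and a,a in the other.
Chair I (tert-butyl axial, hydroxyl axial): E = 5.47 kcal/mol.
Chair II (tert-butyl equatorial, hydroxyl equatorial): E = 0.00 kcal/mol.
Chair I is the less stable (higher-energy) conformer, and in that chair the hydroxyl group is axial.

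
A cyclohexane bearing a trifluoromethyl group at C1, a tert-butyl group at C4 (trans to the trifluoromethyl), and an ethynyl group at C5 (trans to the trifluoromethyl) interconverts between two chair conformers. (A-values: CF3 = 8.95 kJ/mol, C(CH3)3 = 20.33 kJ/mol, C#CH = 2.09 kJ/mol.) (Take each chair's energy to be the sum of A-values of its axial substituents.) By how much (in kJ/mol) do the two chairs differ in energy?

Chair I (trifluoromethyl axial, tert-butyl axial, ethynyl equatorial): E = 29.28 kJ/mol.
Chair II (trifluoromethyl equatorial, tert-butyl equatorial, ethynyl axial): E = 2.09 kJ/mol.
ΔE = 29.28 − 2.09 = 27.19 kJ/mol; chair II is more stable.

27.19 kJ/mol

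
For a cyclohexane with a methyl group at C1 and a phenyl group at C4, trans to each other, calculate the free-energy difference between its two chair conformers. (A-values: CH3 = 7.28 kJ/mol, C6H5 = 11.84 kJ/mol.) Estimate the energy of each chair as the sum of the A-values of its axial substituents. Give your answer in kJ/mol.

C1 and C4 have opposite parity, so for the trans isomer the two substituents are e,e in one chair and a,a in the other.
Chair I (methyl axial, phenyl axial): E = 19.12 kJ/mol.
Chair II (methyl equatorial, phenyl equatorial): E = 0.00 kJ/mol.
ΔE = 19.12 − 0.00 = 19.12 kJ/mol; chair II is more stable.

19.12 kJ/mol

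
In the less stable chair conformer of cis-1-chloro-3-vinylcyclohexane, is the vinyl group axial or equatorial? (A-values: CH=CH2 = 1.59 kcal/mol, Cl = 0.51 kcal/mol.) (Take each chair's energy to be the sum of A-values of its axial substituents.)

C1 and C3 have the same parity, so for the cis isomer the two substituents are e,e in one chair and a,a in the other.
Chair I (vinyl axial, chloro axial): E = 2.10 kcal/mol.
Chair II (vinyl equatorial, chloro equatorial): E = 0.00 kcal/mol.
Chair I is the less stable (higher-energy) conformer, and in that chair the vinyl group is axial.

axial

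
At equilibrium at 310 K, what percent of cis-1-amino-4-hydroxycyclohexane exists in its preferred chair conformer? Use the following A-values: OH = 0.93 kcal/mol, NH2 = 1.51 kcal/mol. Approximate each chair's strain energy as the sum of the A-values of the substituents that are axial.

71.9%

C1 and C4 have opposite parity, so for the cis isomer the two substituents are one axial and one equatorial in each chair.
Chair I (hydroxyl axial, amino equatorial): E = 0.93 kcal/mol; chair II (hydroxyl equatorial, amino axial): E = 1.51 kcal/mol.
ΔG = 0.58 kcal/mol between the two chairs.
K = exp(ΔG/RT) with R = 1.987×10⁻³ kcal mol⁻¹ K⁻¹ and T = 310 K gives K ≈ 2.56.
Fraction in the lower-energy chair = K/(K+1) = 71.9%.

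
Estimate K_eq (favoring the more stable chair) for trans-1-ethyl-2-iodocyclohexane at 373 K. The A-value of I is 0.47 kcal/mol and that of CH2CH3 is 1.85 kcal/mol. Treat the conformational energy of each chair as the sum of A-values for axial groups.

K ≈ 22.9

C1 and C2 have opposite parity, so for the trans isomer the two substituents are e,e in one chair and a,a in the other.
Chair I (iodo axial, ethyl axial): E = 2.32 kcal/mol; chair II (iodo equatorial, ethyl equatorial): E = 0.00 kcal/mol.
ΔG = 2.32 kcal/mol between the two chairs.
K = exp(ΔG/RT) with R = 1.987×10⁻³ kcal mol⁻¹ K⁻¹ and T = 373 K gives K ≈ 22.9.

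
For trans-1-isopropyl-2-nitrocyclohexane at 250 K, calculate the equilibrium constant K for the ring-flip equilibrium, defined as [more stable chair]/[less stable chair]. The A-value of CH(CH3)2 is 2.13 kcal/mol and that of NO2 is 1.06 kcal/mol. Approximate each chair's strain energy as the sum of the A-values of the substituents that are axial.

K ≈ 615

C1 and C2 have opposite parity, so for the trans isomer the two substituents are e,e in one chair and a,a in the other.
Chair I (isopropyl axial, nitro axial): E = 3.19 kcal/mol; chair II (isopropyl equatorial, nitro equatorial): E = 0.00 kcal/mol.
ΔG = 3.19 kcal/mol between the two chairs.
K = exp(ΔG/RT) with R = 1.987×10⁻³ kcal mol⁻¹ K⁻¹ and T = 250 K gives K ≈ 615.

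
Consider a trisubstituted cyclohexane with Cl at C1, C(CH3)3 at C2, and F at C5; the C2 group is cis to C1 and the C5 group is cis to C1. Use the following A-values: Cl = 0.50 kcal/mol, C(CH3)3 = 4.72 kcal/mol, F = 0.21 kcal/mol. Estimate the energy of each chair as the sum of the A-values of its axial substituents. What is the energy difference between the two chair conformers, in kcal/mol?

4.01 kcal/mol

Chair I (chloro axial, tert-butyl equatorial, fluoro axial): E = 0.71 kcal/mol.
Chair II (chloro equatorial, tert-butyl axial, fluoro equatorial): E = 4.72 kcal/mol.
ΔE = 4.72 − 0.71 = 4.01 kcal/mol; chair I is more stable.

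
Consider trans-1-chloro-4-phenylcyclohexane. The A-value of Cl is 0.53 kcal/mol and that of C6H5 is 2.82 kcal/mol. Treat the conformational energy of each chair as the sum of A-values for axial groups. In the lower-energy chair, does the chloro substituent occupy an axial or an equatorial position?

C1 and C4 have opposite parity, so for the trans isomer the two substituents are e,e in one chair and a,a in the other.
Chair I (chloro axial, phenyl axial): E = 3.35 kcal/mol.
Chair II (chloro equatorial, phenyl equatorial): E = 0.00 kcal/mol.
Chair II is the more stable (lower-energy) conformer, and in that chair the chloro group is equatorial.

equatorial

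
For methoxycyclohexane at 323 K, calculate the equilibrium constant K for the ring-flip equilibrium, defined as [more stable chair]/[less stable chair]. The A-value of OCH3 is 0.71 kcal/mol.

One chair has the methoxy group axial (E = 0.71 kcal/mol) and the other has it equatorial (E = 0).
ΔG = 0.71 kcal/mol between the two chairs.
K = exp(ΔG/RT) with R = 1.987×10⁻³ kcal mol⁻¹ K⁻¹ and T = 323 K gives K ≈ 3.02.

K ≈ 3.02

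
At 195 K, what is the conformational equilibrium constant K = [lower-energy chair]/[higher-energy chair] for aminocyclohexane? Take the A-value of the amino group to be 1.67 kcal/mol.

One chair has the amino group axial (E = 1.67 kcal/mol) and the other has it equatorial (E = 0).
ΔG = 1.67 kcal/mol between the two chairs.
K = exp(ΔG/RT) with R = 1.987×10⁻³ kcal mol⁻¹ K⁻¹ and T = 195 K gives K ≈ 74.4.

K ≈ 74.4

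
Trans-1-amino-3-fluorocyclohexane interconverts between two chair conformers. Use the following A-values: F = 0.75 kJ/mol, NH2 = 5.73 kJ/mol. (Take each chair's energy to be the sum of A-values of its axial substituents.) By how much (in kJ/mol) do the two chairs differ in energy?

C1 and C3 have the same parity, so for the trans isomer the two substituents are one axial and one equatorial in each chair.
Chair I (fluoro axial, amino equatorial): E = 0.75 kJ/mol.
Chair II (fluoro equatorial, amino axial): E = 5.73 kJ/mol.
ΔE = 5.73 − 0.75 = 4.98 kJ/mol; chair I is more stable.

4.98 kJ/mol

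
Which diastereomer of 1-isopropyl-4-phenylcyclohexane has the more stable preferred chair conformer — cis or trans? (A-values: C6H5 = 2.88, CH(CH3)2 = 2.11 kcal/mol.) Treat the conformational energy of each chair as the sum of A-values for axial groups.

trans

At 1,4 positions (parity opposite): cis → (a,e or e,a); trans → (e,e or a,a).
Best chair for cis: E = 2.11 kcal/mol; best chair for trans: E = 0.00 kcal/mol.
The trans isomer is lower by 2.11 kcal/mol.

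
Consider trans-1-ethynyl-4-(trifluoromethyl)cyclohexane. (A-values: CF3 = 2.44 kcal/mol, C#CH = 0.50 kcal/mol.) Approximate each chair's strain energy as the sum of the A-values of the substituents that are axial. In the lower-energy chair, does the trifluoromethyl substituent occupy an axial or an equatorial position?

C1 and C4 have opposite parity, so for the trans isomer the two substituents are e,e in one chair and a,a in the other.
Chair I (trifluoromethyl axial, ethynyl axial): E = 2.94 kcal/mol.
Chair II (trifluoromethyl equatorial, ethynyl equatorial): E = 0.00 kcal/mol.
Chair II is the more stable (lower-energy) conformer, and in that chair the trifluoromethyl group is equatorial.

equatorial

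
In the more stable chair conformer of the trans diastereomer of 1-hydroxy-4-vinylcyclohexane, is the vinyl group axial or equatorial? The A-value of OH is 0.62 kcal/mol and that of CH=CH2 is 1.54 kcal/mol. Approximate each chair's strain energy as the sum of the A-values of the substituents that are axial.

C1 and C4 have opposite parity, so for the trans isomer the two substituents are e,e in one chair and a,a in the other.
Chair I (hydroxyl axial, vinyl axial): E = 2.16 kcal/mol.
Chair II (hydroxyl equatorial, vinyl equatorial): E = 0.00 kcal/mol.
Chair II is the more stable (lower-energy) conformer, and in that chair the vinyl group is equatorial.

equatorial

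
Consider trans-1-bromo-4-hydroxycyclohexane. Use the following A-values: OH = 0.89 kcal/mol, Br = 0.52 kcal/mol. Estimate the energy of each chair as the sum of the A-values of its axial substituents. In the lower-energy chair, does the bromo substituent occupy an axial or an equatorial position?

equatorial

C1 and C4 have opposite parity, so for the trans isomer the two substituents are e,e in one chair and a,a in the other.
Chair I (hydroxyl axial, bromo axial): E = 1.41 kcal/mol.
Chair II (hydroxyl equatorial, bromo equatorial): E = 0.00 kcal/mol.
Chair II is the more stable (lower-energy) conformer, and in that chair the bromo group is equatorial.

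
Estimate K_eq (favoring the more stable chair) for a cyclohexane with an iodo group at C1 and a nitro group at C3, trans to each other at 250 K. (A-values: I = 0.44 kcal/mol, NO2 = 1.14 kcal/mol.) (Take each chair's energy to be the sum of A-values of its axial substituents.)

C1 and C3 have the same parity, so for the trans isomer the two substituents are one axial and one equatorial in each chair.
Chair I (iodo axial, nitro equatorial): E = 0.44 kcal/mol; chair II (iodo equatorial, nitro axial): E = 1.14 kcal/mol.
ΔG = 0.70 kcal/mol between the two chairs.
K = exp(ΔG/RT) with R = 1.987×10⁻³ kcal mol⁻¹ K⁻¹ and T = 250 K gives K ≈ 4.09.

K ≈ 4.09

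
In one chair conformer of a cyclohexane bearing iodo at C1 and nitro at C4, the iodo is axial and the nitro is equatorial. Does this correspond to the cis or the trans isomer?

C1 and C4 have opposite parity, so their axial bonds point in opposite directions.
With opposite-parity carbons, two substituents on the same face are one axial and one equatorial; opposite faces give both axial or both equatorial.
Here the groups are axial/equatorial → same face → cis.

cis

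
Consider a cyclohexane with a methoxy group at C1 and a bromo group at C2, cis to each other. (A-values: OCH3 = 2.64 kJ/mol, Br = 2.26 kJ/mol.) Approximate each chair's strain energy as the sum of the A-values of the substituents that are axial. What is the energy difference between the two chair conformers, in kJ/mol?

C1 and C2 have opposite parity, so for the cis isomer the two substituents are one axial and one equatorial in each chair.
Chair I (methoxy axial, bromo equatorial): E = 2.64 kJ/mol.
Chair II (methoxy equatorial, bromo axial): E = 2.26 kJ/mol.
ΔE = 2.64 − 2.26 = 0.38 kJ/mol; chair II is more stable.

0.38 kJ/mol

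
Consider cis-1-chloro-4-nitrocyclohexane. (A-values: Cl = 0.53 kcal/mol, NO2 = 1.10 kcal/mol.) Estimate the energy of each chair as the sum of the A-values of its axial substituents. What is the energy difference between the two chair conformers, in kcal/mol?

0.57 kcal/mol

C1 and C4 have opposite parity, so for the cis isomer the two substituents are one axial and one equatorial in each chair.
Chair I (chloro axial, nitro equatorial): E = 0.53 kcal/mol.
Chair II (chloro equatorial, nitro axial): E = 1.10 kcal/mol.
ΔE = 1.10 − 0.53 = 0.57 kcal/mol; chair I is more stable.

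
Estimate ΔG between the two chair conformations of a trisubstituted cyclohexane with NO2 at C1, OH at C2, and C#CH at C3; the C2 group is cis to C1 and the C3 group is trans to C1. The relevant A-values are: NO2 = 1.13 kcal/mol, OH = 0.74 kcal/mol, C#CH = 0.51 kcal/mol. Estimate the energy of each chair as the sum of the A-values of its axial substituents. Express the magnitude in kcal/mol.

Chair I (nitro axial, hydroxyl equatorial, ethynyl equatorial): E = 1.13 kcal/mol.
Chair II (nitro equatorial, hydroxyl axial, ethynyl axial): E = 1.25 kcal/mol.
ΔE = 1.25 − 1.13 = 0.12 kcal/mol; chair I is more stable.

0.12 kcal/mol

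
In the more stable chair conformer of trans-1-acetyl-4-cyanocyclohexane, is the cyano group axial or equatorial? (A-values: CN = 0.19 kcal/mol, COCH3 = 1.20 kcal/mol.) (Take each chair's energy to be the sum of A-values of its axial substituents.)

equatorial

C1 and C4 have opposite parity, so for the trans isomer the two substituents are e,e in one chair and a,a in the other.
Chair I (cyano axial, acetyl axial): E = 1.39 kcal/mol.
Chair II (cyano equatorial, acetyl equatorial): E = 0.00 kcal/mol.
Chair II is the more stable (lower-energy) conformer, and in that chair the cyano group is equatorial.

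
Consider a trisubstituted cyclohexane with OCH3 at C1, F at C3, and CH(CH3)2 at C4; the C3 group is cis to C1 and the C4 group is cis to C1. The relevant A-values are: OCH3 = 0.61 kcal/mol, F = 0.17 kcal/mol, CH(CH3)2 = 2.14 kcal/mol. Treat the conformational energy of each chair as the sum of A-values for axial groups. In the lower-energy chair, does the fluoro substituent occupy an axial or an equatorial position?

Chair I (methoxy axial, fluoro axial, isopropyl equatorial): E = 0.78 kcal/mol.
Chair II (methoxy equatorial, fluoro equatorial, isopropyl axial): E = 2.14 kcal/mol.
Chair I is the more stable (lower-energy) conformer, and in that chair the fluoro group is axial.

axial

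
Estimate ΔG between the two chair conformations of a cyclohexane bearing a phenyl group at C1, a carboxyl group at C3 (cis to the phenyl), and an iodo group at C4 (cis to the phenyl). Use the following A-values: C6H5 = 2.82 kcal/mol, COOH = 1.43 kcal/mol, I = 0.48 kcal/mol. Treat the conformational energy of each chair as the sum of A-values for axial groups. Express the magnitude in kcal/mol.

3.77 kcal/mol

Chair I (phenyl axial, carboxyl axial, iodo equatorial): E = 4.25 kcal/mol.
Chair II (phenyl equatorial, carboxyl equatorial, iodo axial): E = 0.48 kcal/mol.
ΔE = 4.25 − 0.48 = 3.77 kcal/mol; chair II is more stable.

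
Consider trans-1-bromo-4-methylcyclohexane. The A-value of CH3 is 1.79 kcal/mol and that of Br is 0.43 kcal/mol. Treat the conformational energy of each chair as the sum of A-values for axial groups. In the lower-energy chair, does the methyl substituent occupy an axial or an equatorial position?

C1 and C4 have opposite parity, so for the trans isomer the two substituents are e,e in one chair and a,a in the other.
Chair I (methyl axial, bromo axial): E = 2.22 kcal/mol.
Chair II (methyl equatorial, bromo equatorial): E = 0.00 kcal/mol.
Chair II is the more stable (lower-energy) conformer, and in that chair the methyl group is equatorial.

equatorial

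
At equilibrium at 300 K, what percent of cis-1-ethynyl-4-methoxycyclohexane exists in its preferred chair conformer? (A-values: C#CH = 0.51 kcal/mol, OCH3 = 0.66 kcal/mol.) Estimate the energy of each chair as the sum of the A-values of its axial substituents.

C1 and C4 have opposite parity, so for the cis isomer the two substituents are one axial and one equatorial in each chair.
Chair I (ethynyl axial, methoxy equatorial): E = 0.51 kcal/mol; chair II (ethynyl equatorial, methoxy axial): E = 0.66 kcal/mol.
ΔG = 0.15 kcal/mol between the two chairs.
K = exp(ΔG/RT) with R = 1.987×10⁻³ kcal mol⁻¹ K⁻¹ and T = 300 K gives K ≈ 1.29.
Fraction in the lower-energy chair = K/(K+1) = 56.3%.

56.3%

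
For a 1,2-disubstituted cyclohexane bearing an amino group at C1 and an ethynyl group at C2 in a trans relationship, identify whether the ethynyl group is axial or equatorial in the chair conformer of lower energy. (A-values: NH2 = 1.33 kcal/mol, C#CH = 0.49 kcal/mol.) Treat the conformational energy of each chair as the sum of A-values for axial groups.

equatorial

C1 and C2 have opposite parity, so for the trans isomer the two substituents are e,e in one chair and a,a in the other.
Chair I (amino axial, ethynyl axial): E = 1.82 kcal/mol.
Chair II (amino equatorial, ethynyl equatorial): E = 0.00 kcal/mol.
Chair II is the more stable (lower-energy) conformer, and in that chair the ethynyl group is equatorial.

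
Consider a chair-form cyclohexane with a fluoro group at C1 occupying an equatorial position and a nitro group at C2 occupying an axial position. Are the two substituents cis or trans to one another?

C1 and C2 have opposite parity, so their axial bonds point in opposite directions.
With opposite-parity carbons, two substituents on the same face are one axial and one equatorial; opposite faces give both axial or both equatorial.
Here the groups are equatorial/axial → same face → cis.

cis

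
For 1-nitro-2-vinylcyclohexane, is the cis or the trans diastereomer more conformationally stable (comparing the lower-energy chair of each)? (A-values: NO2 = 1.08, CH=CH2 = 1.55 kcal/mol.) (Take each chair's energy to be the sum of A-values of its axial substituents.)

At 1,2 positions (parity opposite): cis → (a,e or e,a); trans → (e,e or a,a).
Best chair for cis: E = 1.08 kcal/mol; best chair for trans: E = 0.00 kcal/mol.
The trans isomer is lower by 1.08 kcal/mol.

trans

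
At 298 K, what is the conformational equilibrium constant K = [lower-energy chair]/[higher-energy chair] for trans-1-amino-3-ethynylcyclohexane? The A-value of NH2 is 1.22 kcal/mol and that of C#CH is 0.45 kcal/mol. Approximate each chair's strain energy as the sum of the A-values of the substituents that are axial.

C1 and C3 have the same parity, so for the trans isomer the two substituents are one axial and one equatorial in each chair.
Chair I (amino axial, ethynyl equatorial): E = 1.22 kcal/mol; chair II (amino equatorial, ethynyl axial): E = 0.45 kcal/mol.
ΔG = 0.77 kcal/mol between the two chairs.
K = exp(ΔG/RT) with R = 1.987×10⁻³ kcal mol⁻¹ K⁻¹ and T = 298 K gives K ≈ 3.67.

K ≈ 3.67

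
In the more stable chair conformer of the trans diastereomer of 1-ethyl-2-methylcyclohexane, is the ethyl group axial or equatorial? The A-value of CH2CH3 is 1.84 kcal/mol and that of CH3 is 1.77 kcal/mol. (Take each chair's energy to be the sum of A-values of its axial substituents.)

equatorial

C1 and C2 have opposite parity, so for the trans isomer the two substituents are e,e in one chair and a,a in the other.
Chair I (ethyl axial, methyl axial): E = 3.61 kcal/mol.
Chair II (ethyl equatorial, methyl equatorial): E = 0.00 kcal/mol.
Chair II is the more stable (lower-energy) conformer, and in that chair the ethyl group is equatorial.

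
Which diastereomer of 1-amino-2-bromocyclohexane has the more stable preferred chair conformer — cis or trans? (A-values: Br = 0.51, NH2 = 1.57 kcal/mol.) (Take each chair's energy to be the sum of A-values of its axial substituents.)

trans

At 1,2 positions (parity opposite): cis → (a,e or e,a); trans → (e,e or a,a).
Best chair for cis: E = 0.51 kcal/mol; best chair for trans: E = 0.00 kcal/mol.
The trans isomer is lower by 0.51 kcal/mol.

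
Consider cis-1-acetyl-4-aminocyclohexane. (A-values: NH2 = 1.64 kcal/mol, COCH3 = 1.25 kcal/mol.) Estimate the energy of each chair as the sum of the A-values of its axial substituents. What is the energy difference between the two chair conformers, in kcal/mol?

0.39 kcal/mol

C1 and C4 have opposite parity, so for the cis isomer the two substituents are one axial and one equatorial in each chair.
Chair I (amino axial, acetyl equatorial): E = 1.64 kcal/mol.
Chair II (amino equatorial, acetyl axial): E = 1.25 kcal/mol.
ΔE = 1.64 − 1.25 = 0.39 kcal/mol; chair II is more stable.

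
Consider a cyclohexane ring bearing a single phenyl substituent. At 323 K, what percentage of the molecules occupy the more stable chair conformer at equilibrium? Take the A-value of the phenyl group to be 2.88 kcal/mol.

One chair has the phenyl group axial (E = 2.88 kcal/mol) and the other has it equatorial (E = 0).
ΔG = 2.88 kcal/mol between the two chairs.
K = exp(ΔG/RT) with R = 1.987×10⁻³ kcal mol⁻¹ K⁻¹ and T = 323 K gives K ≈ 88.9.
Fraction in the lower-energy chair = K/(K+1) = 98.9%.

98.9%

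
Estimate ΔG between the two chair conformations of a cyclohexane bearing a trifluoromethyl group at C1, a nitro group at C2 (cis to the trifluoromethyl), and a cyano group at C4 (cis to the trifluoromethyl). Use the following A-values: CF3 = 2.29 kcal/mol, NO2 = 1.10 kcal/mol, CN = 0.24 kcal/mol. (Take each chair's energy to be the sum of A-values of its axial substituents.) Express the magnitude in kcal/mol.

0.95 kcal/mol

Chair I (trifluoromethyl axial, nitro equatorial, cyano equatorial): E = 2.29 kcal/mol.
Chair II (trifluoromethyl equatorial, nitro axial, cyano axial): E = 1.34 kcal/mol.
ΔE = 2.29 − 1.34 = 0.95 kcal/mol; chair II is more stable.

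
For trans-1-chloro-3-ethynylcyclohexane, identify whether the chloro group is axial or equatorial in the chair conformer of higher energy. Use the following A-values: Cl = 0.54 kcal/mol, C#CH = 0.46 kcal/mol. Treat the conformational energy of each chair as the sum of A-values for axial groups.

axial

C1 and C3 have the same parity, so for the trans isomer the two substituents are one axial and one equatorial in each chair.
Chair I (chloro axial, ethynyl equatorial): E = 0.54 kcal/mol.
Chair II (chloro equatorial, ethynyl axial): E = 0.46 kcal/mol.
Chair I is the less stable (higher-energy) conformer, and in that chair the chloro group is axial.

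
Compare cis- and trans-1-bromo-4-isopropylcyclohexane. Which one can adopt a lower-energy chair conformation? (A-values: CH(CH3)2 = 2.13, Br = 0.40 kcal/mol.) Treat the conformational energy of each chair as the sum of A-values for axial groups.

At 1,4 positions (parity opposite): cis → (a,e or e,a); trans → (e,e or a,a).
Best chair for cis: E = 0.40 kcal/mol; best chair for trans: E = 0.00 kcal/mol.
The trans isomer is lower by 0.40 kcal/mol.

trans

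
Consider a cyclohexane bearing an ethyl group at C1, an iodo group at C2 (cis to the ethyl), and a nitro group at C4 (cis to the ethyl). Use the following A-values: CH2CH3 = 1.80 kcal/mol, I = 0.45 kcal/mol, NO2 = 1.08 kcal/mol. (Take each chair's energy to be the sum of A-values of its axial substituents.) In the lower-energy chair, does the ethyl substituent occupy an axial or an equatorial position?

Chair I (ethyl axial, iodo equatorial, nitro equatorial): E = 1.80 kcal/mol.
Chair II (ethyl equatorial, iodo axial, nitro axial): E = 1.53 kcal/mol.
Chair II is the more stable (lower-energy) conformer, and in that chair the ethyl group is equatorial.

equatorial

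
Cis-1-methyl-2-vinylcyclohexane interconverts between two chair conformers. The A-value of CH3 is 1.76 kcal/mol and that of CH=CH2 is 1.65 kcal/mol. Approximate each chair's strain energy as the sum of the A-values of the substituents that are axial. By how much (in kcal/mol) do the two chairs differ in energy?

0.11 kcal/mol

C1 and C2 have opposite parity, so for the cis isomer the two substituents are one axial and one equatorial in each chair.
Chair I (methyl axial, vinyl equatorial): E = 1.76 kcal/mol.
Chair II (methyl equatorial, vinyl axial): E = 1.65 kcal/mol.
ΔE = 1.76 − 1.65 = 0.11 kcal/mol; chair II is more stable.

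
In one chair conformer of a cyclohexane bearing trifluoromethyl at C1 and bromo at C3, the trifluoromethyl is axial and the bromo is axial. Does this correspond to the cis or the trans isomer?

cis

C1 and C3 have the same parity, so their axial bonds point in the same direction.
With same-parity carbons, two substituents on the same face are both axial or both equatorial; opposite faces give one of each.
Here the groups are axial/axial → same face → cis.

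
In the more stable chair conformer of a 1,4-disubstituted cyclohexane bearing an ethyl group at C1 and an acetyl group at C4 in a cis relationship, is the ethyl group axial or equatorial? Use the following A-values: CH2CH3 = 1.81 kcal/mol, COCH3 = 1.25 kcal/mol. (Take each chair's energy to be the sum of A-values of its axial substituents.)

equatorial

C1 and C4 have opposite parity, so for the cis isomer the two substituents are one axial and one equatorial in each chair.
Chair I (ethyl axial, acetyl equatorial): E = 1.81 kcal/mol.
Chair II (ethyl equatorial, acetyl axial): E = 1.25 kcal/mol.
Chair II is the more stable (lower-energy) conformer, and in that chair the ethyl group is equatorial.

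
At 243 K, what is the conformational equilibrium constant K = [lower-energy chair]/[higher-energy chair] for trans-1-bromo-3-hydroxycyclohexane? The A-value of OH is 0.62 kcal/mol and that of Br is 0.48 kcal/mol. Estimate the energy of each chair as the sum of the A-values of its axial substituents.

K ≈ 1.34

C1 and C3 have the same parity, so for the trans isomer the two substituents are one axial and one equatorial in each chair.
Chair I (hydroxyl axial, bromo equatorial): E = 0.62 kcal/mol; chair II (hydroxyl equatorial, bromo axial): E = 0.48 kcal/mol.
ΔG = 0.14 kcal/mol between the two chairs.
K = exp(ΔG/RT) with R = 1.987×10⁻³ kcal mol⁻¹ K⁻¹ and T = 243 K gives K ≈ 1.34.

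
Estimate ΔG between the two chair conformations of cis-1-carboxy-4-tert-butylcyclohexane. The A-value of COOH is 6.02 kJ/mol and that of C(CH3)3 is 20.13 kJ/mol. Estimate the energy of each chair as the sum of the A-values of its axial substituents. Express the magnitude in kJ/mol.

C1 and C4 have opposite parity, so for the cis isomer the two substituents are one axial and one equatorial in each chair.
Chair I (carboxyl axial, tert-butyl equatorial): E = 6.02 kJ/mol.
Chair II (carboxyl equatorial, tert-butyl axial): E = 20.13 kJ/mol.
ΔE = 20.13 − 6.02 = 14.11 kJ/mol; chair I is more stable.

14.11 kJ/mol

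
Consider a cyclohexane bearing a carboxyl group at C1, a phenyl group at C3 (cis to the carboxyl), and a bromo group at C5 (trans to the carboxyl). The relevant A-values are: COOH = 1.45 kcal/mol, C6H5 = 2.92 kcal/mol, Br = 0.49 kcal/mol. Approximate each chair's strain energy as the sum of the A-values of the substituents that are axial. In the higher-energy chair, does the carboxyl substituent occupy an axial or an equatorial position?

axial

Chair I (carboxyl axial, phenyl axial, bromo equatorial): E = 4.37 kcal/mol.
Chair II (carboxyl equatorial, phenyl equatorial, bromo axial): E = 0.49 kcal/mol.
Chair I is the less stable (higher-energy) conformer, and in that chair the carboxyl group is axial.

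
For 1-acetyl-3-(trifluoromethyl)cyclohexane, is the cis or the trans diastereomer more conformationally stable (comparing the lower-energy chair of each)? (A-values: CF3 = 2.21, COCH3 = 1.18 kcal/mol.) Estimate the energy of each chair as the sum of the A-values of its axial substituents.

cis

At 1,3 positions (parity same): cis → (e,e or a,a); trans → (a,e or e,a).
Best chair for cis: E = 0.00 kcal/mol; best chair for trans: E = 1.18 kcal/mol.
The cis isomer is lower by 1.18 kcal/mol.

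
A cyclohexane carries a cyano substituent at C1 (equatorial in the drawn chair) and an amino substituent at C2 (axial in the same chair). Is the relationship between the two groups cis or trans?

cis

C1 and C2 have opposite parity, so their axial bonds point in opposite directions.
With opposite-parity carbons, two substituents on the same face are one axial and one equatorial; opposite faces give both axial or both equatorial.
Here the groups are equatorial/axial → same face → cis.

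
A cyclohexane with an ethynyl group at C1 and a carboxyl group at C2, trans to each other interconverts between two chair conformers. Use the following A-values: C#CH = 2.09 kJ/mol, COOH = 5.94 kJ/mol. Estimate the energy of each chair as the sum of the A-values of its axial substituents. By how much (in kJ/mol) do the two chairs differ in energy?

8.03 kJ/mol

C1 and C2 have opposite parity, so for the trans isomer the two substituents are e,e in one chair and a,a in the other.
Chair I (ethynyl axial, carboxyl axial): E = 8.03 kJ/mol.
Chair II (ethynyl equatorial, carboxyl equatorial): E = 0.00 kJ/mol.
ΔE = 8.03 − 0.00 = 8.03 kJ/mol; chair II is more stable.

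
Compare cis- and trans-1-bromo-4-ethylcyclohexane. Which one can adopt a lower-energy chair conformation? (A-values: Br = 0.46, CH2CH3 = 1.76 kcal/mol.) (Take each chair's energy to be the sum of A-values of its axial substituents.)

At 1,4 positions (parity opposite): cis → (a,e or e,a); trans → (e,e or a,a).
Best chair for cis: E = 0.46 kcal/mol; best chair for trans: E = 0.00 kcal/mol.
The trans isomer is lower by 0.46 kcal/mol.

trans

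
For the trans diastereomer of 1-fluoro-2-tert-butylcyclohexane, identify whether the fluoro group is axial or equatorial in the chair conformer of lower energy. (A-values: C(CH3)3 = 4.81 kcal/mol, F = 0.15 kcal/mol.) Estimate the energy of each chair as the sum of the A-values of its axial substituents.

C1 and C2 have opposite parity, so for the trans isomer the two substituents are e,e in one chair and a,a in the other.
Chair I (tert-butyl axial, fluoro axial): E = 4.96 kcal/mol.
Chair II (tert-butyl equatorial, fluoro equatorial): E = 0.00 kcal/mol.
Chair II is the more stable (lower-energy) conformer, and in that chair the fluoro group is equatorial.

equatorial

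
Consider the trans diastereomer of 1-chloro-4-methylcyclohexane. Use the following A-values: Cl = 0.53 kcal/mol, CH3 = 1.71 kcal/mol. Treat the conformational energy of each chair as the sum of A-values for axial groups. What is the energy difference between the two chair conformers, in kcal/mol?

2.24 kcal/mol

C1 and C4 have opposite parity, so for the trans isomer the two substituents are e,e in one chair and a,a in the other.
Chair I (chloro axial, methyl axial): E = 2.24 kcal/mol.
Chair II (chloro equatorial, methyl equatorial): E = 0.00 kcal/mol.
ΔE = 2.24 − 0.00 = 2.24 kcal/mol; chair II is more stable.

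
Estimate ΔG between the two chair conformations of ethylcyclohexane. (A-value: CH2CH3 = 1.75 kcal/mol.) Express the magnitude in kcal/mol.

A monosubstituted cyclohexane has one chair with the ethyl group axial (E = A = 1.75 kcal/mol) and one with it equatorial (E = 0).
ΔE = 1.75 − 0 = 1.75 kcal/mol.

1.75 kcal/mol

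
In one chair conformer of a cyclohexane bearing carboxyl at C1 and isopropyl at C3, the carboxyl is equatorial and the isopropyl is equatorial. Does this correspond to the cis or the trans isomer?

C1 and C3 have the same parity, so their axial bonds point in the same direction.
With same-parity carbons, two substituents on the same face are both axial or both equatorial; opposite faces give one of each.
Here the groups are equatorial/equatorial → same face → cis.

cis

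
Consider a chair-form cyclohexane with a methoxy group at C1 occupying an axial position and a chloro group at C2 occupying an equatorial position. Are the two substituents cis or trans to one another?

cis

C1 and C2 have opposite parity, so their axial bonds point in opposite directions.
With opposite-parity carbons, two substituents on the same face are one axial and one equatorial; opposite faces give both axial or both equatorial.
Here the groups are axial/equatorial → same face → cis.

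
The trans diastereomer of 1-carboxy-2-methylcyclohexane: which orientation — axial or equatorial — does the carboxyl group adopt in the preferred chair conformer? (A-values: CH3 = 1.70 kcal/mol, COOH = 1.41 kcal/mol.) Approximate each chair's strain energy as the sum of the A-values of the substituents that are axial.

equatorial

C1 and C2 have opposite parity, so for the trans isomer the two substituents are e,e in one chair and a,a in the other.
Chair I (methyl axial, carboxyl axial): E = 3.11 kcal/mol.
Chair II (methyl equatorial, carboxyl equatorial): E = 0.00 kcal/mol.
Chair II is the more stable (lower-energy) conformer, and in that chair the carboxyl group is equatorial.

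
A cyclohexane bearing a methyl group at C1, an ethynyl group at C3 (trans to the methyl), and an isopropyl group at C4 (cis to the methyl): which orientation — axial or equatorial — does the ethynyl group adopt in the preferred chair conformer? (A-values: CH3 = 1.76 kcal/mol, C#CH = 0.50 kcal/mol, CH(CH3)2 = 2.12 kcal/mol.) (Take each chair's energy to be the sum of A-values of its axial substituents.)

Chair I (methyl axial, ethynyl equatorial, isopropyl equatorial): E = 1.76 kcal/mol.
Chair II (methyl equatorial, ethynyl axial, isopropyl axial): E = 2.62 kcal/mol.
Chair I is the more stable (lower-energy) conformer, and in that chair the ethynyl group is equatorial.

equatorial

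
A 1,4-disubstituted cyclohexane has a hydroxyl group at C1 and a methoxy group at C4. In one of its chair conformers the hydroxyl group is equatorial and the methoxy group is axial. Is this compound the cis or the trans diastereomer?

C1 and C4 have opposite parity, so their axial bonds point in opposite directions.
With opposite-parity carbons, two substituents on the same face are one axial and one equatorial; opposite faces give both axial or both equatorial.
Here the groups are equatorial/axial → same face → cis.

cis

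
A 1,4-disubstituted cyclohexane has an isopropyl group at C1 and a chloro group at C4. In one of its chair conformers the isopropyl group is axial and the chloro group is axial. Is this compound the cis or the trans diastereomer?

C1 and C4 have opposite parity, so their axial bonds point in opposite directions.
With opposite-parity carbons, two substituents on the same face are one axial and one equatorial; opposite faces give both axial or both equatorial.
Here the groups are axial/axial → opposite face → trans.

trans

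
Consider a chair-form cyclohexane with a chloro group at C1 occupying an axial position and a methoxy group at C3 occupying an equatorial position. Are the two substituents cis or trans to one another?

trans

C1 and C3 have the same parity, so their axial bonds point in the same direction.
With same-parity carbons, two substituents on the same face are both axial or both equatorial; opposite faces give one of each.
Here the groups are axial/equatorial → opposite face → trans.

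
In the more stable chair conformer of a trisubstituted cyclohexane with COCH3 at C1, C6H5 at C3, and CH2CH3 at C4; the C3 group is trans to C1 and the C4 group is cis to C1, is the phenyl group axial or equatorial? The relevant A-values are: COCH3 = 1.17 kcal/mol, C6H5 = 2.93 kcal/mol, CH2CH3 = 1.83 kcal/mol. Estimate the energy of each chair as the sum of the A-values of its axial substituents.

equatorial

Chair I (acetyl axial, phenyl equatorial, ethyl equatorial): E = 1.17 kcal/mol.
Chair II (acetyl equatorial, phenyl axial, ethyl axial): E = 4.76 kcal/mol.
Chair I is the more stable (lower-energy) conformer, and in that chair the phenyl group is equatorial.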